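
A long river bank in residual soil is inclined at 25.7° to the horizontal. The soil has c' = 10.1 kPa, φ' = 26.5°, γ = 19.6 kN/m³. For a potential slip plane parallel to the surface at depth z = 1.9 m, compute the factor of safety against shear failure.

For an infinite slope with a slip plane parallel to the surface (no pore pressure): FS = [c' + γz cos²β tanφ'] / [γz sinβ cosβ].
γz = 19.6·1.9 = 37.24 kN/m²
Numerator = 10.1 + 37.24·cos²25.7°·tan26.5° = 10.1 + 37.24·0.8119·0.4986 = 25.175 kPa
Denominator = 37.24·sin25.7°·cos25.7° = 37.24·0.4337·0.9011 = 14.552 kPa
FS = 25.175 / 14.552 = 1.730

FS = 1.73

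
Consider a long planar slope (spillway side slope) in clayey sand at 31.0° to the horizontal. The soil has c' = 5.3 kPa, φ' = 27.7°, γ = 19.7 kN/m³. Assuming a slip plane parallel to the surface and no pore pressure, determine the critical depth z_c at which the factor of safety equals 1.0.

Setting FS = 1.00 in FS = [c' + γz cos²β tanφ'] / [γz sinβ cosβ] and solving for z:
z = c' / [γ cosβ (FS·sinβ − cosβ·tanφ')]
  = 5.3 / [19.7·cos31.0°·(1.00·sin31.0° − cos31.0°·tan27.7°)]
  = 5.3 / [19.7·0.8572·(1.00·0.5150 − 0.8572·0.5250)]
  = 5.3 / 1.0979 = 4.828 m

z_c = 4.83 m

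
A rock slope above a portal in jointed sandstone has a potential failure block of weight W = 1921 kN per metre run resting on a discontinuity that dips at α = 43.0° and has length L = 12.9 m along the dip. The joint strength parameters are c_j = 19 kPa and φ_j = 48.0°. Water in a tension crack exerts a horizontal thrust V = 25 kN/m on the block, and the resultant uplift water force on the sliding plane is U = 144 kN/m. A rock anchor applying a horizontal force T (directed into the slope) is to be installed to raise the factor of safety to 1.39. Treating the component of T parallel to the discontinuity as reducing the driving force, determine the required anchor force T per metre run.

Resolving forces along and normal to the sliding plane, with the horizontal anchor force T adding T·sinα to the effective normal force and T·cosα acting up the plane against the driving force:
FS = [c_jL + (W cosα − U − V sinα + T sinα) tanφ_j] / [W sinα + V cosα − T cosα]
Without the anchor: N' = 1243.9 kN/m, driving T_d = 1328.4 kN/m, resisting R = 19·12.9 + 1243.9·tan48.0° = 1626.6 kN/m, FS = 1.22.
Setting FS = 1.39 and solving for T:
1.39·(1328.4 − T cos43.0°) = 1626.6 + T sin43.0°·tan48.0°
T·(sin43.0°·tan48.0° + 1.39·cos43.0°) = 1.39·1328.4 − 1626.6
T·(0.6820·1.1106 + 1.39·0.7314) = 1846.5 − 1626.6 = 219.9
T·1.7740 = 219.9
T = 124.0 kN/m

T = 124 kN/m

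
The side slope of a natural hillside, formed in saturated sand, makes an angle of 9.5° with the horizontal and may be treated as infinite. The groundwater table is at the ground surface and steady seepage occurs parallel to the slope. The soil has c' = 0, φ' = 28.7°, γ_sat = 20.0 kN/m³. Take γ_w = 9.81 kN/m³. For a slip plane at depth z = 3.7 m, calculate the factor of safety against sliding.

FS = 1.67

With seepage parallel to the slope and the water table at the surface, the effective normal stress on the slip plane uses the buoyant unit weight γ' = γ_sat − γ_w while the driving shear stress uses γ_sat:
FS = [c' + γ' z cos²β tanφ'] / [γ_sat z sinβ cosβ]
(For c' = 0 this reduces to FS = (γ'/γ_sat)·tanφ'/tanβ.)
γ' = 20.0 − 9.81 = 10.19 kN/m³
Numerator = 0.0 + 10.19·3.7·cos²9.5°·tan28.7° = 0.0 + 10.19·3.7·0.9728·0.5475 = 20.079 kPa
Denominator = 20.0·3.7·sin9.5°·cos9.5° = 20.0·3.7·0.1650·0.9863 = 12.046 kPa
FS = 20.079 / 12.046 = 1.667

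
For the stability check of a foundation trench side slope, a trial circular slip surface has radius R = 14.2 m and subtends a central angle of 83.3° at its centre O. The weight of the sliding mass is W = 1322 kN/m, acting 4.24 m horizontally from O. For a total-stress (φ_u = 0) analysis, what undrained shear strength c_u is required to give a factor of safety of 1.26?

FS = c_u·L_a·R / (W·d), so c_u = FS·W·d / (L_a·R).
Arc length L_a = R·θ = 14.2·(83.3°·π/180) = 14.2·1.4539 = 20.64 m
c_u = 1.26·1322·4.24 / (20.64·14.2) = 7062.7 / 293.16 = 24.09 kPa

c_u = 24.1 kPa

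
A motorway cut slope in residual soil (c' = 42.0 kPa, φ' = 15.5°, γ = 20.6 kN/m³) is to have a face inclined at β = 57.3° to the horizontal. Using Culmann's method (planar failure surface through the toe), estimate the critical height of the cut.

H_c = 25.98 m

Culmann's analysis gives the critical failure plane at α_cr = (β + φ')/2 = (57.3 + 15.5)/2 = 36.4°, and the critical height
H_c = (4c'/γ) · sinβ cosφ' / [1 − cos(β − φ')]
    = (4·42.0/20.6) · sin57.3°·cos15.5° / [1 − cos(41.8°)]
    = 8.155 · 0.8415·0.9636 / [1 − 0.7455]
    = 8.155 · 0.8109 / 0.2545
    = 25.98 m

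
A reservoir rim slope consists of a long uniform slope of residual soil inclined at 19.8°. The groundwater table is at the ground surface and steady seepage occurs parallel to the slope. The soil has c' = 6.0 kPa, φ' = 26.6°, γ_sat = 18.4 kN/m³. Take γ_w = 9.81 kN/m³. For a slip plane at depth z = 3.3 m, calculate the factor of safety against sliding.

FS = 0.96

With seepage parallel to the slope and the water table at the surface, the effective normal stress on the slip plane uses the buoyant unit weight γ' = γ_sat − γ_w while the driving shear stress uses γ_sat:
FS = [c' + γ' z cos²β tanφ'] / [γ_sat z sinβ cosβ]
γ' = 18.4 − 9.81 = 8.59 kN/m³
Numerator = 6.0 + 8.59·3.3·cos²19.8°·tan26.6° = 6.0 + 8.59·3.3·0.8853·0.5008 = 18.566 kPa
Denominator = 18.4·3.3·sin19.8°·cos19.8° = 18.4·3.3·0.3387·0.9409 = 19.352 kPa
FS = 18.566 / 19.352 = 0.959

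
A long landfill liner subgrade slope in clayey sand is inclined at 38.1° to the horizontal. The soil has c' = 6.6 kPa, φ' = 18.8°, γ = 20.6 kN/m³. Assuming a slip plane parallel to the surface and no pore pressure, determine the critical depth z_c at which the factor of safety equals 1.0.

Setting FS = 1.00 in FS = [c' + γz cos²β tanφ'] / [γz sinβ cosβ] and solving for z:
z = c' / [γ cosβ (FS·sinβ − cosβ·tanφ')]
  = 6.6 / [20.6·cos38.1°·(1.00·sin38.1° − cos38.1°·tan18.8°)]
  = 6.6 / [20.6·0.7869·(1.00·0.6170 − 0.7869·0.3404)]
  = 6.6 / 5.6599 = 1.166 m

z_c = 1.17 m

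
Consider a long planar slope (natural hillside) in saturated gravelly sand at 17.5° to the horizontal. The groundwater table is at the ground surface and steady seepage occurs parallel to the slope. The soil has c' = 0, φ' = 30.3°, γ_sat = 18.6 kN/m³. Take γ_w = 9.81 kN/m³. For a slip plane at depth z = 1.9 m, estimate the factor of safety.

FS = 0.88

With seepage parallel to the slope and the water table at the surface, the effective normal stress on the slip plane uses the buoyant unit weight γ' = γ_sat − γ_w while the driving shear stress uses γ_sat:
FS = [c' + γ' z cos²β tanφ'] / [γ_sat z sinβ cosβ]
(For c' = 0 this reduces to FS = (γ'/γ_sat)·tanφ'/tanβ.)
γ' = 18.6 − 9.81 = 8.79 kN/m³
Numerator = 0.0 + 8.79·1.9·cos²17.5°·tan30.3° = 0.0 + 8.79·1.9·0.9096·0.5844 = 8.877 kPa
Denominator = 18.6·1.9·sin17.5°·cos17.5° = 18.6·1.9·0.3007·0.9537 = 10.135 kPa
FS = 8.877 / 10.135 = 0.876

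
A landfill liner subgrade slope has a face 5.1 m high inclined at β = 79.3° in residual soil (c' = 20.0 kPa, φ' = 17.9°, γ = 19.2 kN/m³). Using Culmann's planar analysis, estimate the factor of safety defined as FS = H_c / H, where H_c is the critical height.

H_c = (4c'/γ) · sinβ cosφ' / [1 − cos(β − φ')]
    = (4·20.0/19.2) · sin79.3°·cos17.9° / [1 − cos61.4°]
    = 4.167 · 0.9350 / 0.5213 = 7.47 m
FS = H_c / H = 7.47 / 5.1 = 1.465

FS = 1.47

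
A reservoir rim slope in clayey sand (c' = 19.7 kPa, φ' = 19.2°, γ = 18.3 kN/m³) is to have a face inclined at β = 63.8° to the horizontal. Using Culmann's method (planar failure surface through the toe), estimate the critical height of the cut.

H_c = 12.67 m

Culmann's analysis gives the critical failure plane at α_cr = (β + φ')/2 = (63.8 + 19.2)/2 = 41.5°, and the critical height
H_c = (4c'/γ) · sinβ cosφ' / [1 − cos(β − φ')]
    = (4·19.7/18.3) · sin63.8°·cos19.2° / [1 − cos(44.6°)]
    = 4.306 · 0.8973·0.9444 / [1 − 0.7120]
    = 4.306 · 0.8473 / 0.2880
    = 12.67 m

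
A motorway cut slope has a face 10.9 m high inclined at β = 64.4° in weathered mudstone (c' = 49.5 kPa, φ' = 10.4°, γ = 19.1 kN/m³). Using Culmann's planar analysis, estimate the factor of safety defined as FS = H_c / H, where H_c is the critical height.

H_c = (4c'/γ) · sinβ cosφ' / [1 − cos(β − φ')]
    = (4·49.5/19.1) · sin64.4°·cos10.4° / [1 − cos54.0°]
    = 10.366 · 0.8870 / 0.4122 = 22.31 m
FS = H_c / H = 22.31 / 10.9 = 2.047

FS = 2.05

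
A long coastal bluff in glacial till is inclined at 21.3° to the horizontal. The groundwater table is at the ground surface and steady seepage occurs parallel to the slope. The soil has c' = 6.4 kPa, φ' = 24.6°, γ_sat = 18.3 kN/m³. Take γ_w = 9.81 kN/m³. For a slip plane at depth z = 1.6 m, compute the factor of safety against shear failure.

FS = 1.19

With seepage parallel to the slope and the water table at the surface, the effective normal stress on the slip plane uses the buoyant unit weight γ' = γ_sat − γ_w while the driving shear stress uses γ_sat:
FS = [c' + γ' z cos²β tanφ'] / [γ_sat z sinβ cosβ]
γ' = 18.3 − 9.81 = 8.49 kN/m³
Numerator = 6.4 + 8.49·1.6·cos²21.3°·tan24.6° = 6.4 + 8.49·1.6·0.8680·0.4578 = 11.799 kPa
Denominator = 18.3·1.6·sin21.3°·cos21.3° = 18.3·1.6·0.3633·0.9317 = 9.909 kPa
FS = 11.799 / 9.909 = 1.191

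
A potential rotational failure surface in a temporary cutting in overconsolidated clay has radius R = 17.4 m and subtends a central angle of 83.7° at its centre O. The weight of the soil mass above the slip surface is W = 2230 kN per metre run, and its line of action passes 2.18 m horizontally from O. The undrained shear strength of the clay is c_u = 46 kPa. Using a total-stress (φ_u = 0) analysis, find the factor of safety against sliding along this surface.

Taking moments about the centre O, the resisting moment is provided by the undrained shear strength acting along the arc:
Arc length L_a = R·θ = 17.4·(83.7°·π/180) = 17.4·1.4608 = 25.42 m
M_R = c_u·L_a·R = 46·25.42·17.4 = 20345.1 kN·m/m
M_D = W·d = 2230·2.18 = 4861.4 kN·m/m
FS = M_R / M_D = 20345.1 / 4861.4 = 4.185

FS = 4.19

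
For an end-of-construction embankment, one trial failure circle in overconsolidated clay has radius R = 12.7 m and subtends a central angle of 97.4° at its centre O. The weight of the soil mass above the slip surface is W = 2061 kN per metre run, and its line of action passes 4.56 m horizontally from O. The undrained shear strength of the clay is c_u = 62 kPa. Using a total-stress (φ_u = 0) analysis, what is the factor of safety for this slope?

Taking moments about the centre O, the resisting moment is provided by the undrained shear strength acting along the arc:
Arc length L_a = R·θ = 12.7·(97.4°·π/180) = 12.7·1.7000 = 21.59 m
M_R = c_u·L_a·R = 62·21.59·12.7 = 16999.5 kN·m/m
M_D = W·d = 2061·4.56 = 9398.2 kN·m/m
FS = M_R / M_D = 16999.5 / 9398.2 = 1.809

FS = 1.81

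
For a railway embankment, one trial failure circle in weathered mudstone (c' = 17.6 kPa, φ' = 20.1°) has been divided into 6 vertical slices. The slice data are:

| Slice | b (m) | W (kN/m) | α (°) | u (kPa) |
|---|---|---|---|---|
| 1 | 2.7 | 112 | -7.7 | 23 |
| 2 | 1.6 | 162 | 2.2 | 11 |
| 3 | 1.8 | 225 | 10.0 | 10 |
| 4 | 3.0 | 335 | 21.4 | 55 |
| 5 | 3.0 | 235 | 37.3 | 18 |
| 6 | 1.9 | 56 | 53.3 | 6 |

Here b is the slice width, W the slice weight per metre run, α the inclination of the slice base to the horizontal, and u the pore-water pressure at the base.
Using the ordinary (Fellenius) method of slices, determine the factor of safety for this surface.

Ordinary method of slices: FS = Σ[c'·Δl_i + (W_i cosα_i − u_i·Δl_i)·tanφ'] / Σ W_i sinα_i, with Δl_i = b_i / cosα_i.
Slice 1: Δl = 2.7/cos(-7.7°) = 2.725 m; N'_1 = 112·cos(-7.7°) − 23·2.725 = 48.3; c'Δl = 47.95; W sinα = -15.0
Slice 2: Δl = 1.6/cos2.2° = 1.601 m; N'_2 = 162·cos2.2° − 11·1.601 = 144.3; c'Δl = 28.18; W sinα = 6.2
Slice 3: Δl = 1.8/cos10.0° = 1.828 m; N'_3 = 225·cos10.0° − 10·1.828 = 203.3; c'Δl = 32.17; W sinα = 39.1
Slice 4: Δl = 3.0/cos21.4° = 3.222 m; N'_4 = 335·cos21.4° − 55·3.222 = 134.7; c'Δl = 56.71; W sinα = 122.2
Slice 5: Δl = 3.0/cos37.3° = 3.771 m; N'_5 = 235·cos37.3° − 18·3.771 = 119.1; c'Δl = 66.38; W sinα = 142.4
Slice 6: Δl = 1.9/cos53.3° = 3.179 m; N'_6 = 56·cos53.3° − 6·3.179 = 14.4; c'Δl = 55.95; W sinα = 44.9
Σc'Δl = 287.3 kN/m; ΣN' = 664.0 kN/m; ΣW sinα = 339.8 kN/m
Resisting = 287.3 + 664.0·tan20.1° = 287.3 + 243.0 = 530.3 kN/m
FS = 530.3 / 339.8 = 1.561

FS = 1.56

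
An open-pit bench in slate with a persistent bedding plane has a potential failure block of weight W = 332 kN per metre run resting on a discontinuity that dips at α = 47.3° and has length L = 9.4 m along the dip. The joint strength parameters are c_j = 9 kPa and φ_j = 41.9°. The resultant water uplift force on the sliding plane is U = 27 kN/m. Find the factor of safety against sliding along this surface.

FS = 1.08

Resolving the block weight along and normal to the plane and applying the Mohr–Coulomb strength on the joint:
N' = W cosα − U = 332·cos47.3° − 27 = 198.1 kN/m
Driving force T = W sinα = 332·sin47.3° = 244.0 kN/m
Resisting force R = c_j·L + N'·tanφ_j = 9·9.4 + 198.1·tan41.9° = 84.6 + 177.8 = 262.4 kN/m
FS = R / T = 262.4 / 244.0 = 1.075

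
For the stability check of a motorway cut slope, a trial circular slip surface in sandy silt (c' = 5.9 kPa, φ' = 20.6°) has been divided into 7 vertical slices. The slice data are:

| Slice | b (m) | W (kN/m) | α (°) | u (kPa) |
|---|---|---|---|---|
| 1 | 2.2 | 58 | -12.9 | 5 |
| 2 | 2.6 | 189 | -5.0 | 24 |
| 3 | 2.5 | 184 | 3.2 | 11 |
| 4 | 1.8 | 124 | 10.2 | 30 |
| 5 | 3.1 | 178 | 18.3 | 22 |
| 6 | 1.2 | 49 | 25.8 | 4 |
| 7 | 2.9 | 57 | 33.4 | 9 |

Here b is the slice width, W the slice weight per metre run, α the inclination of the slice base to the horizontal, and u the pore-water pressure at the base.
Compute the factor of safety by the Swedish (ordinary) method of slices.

Ordinary method of slices: FS = Σ[c'·Δl_i + (W_i cosα_i − u_i·Δl_i)·tanφ'] / Σ W_i sinα_i, with Δl_i = b_i / cosα_i.
Slice 1: Δl = 2.2/cos(-12.9°) = 2.257 m; N'_1 = 58·cos(-12.9°) − 5·2.257 = 45.3; c'Δl = 13.32; W sinα = -12.9
Slice 2: Δl = 2.6/cos(-5.0°) = 2.610 m; N'_2 = 189·cos(-5.0°) − 24·2.610 = 125.6; c'Δl = 15.40; W sinα = -16.5
Slice 3: Δl = 2.5/cos3.2° = 2.504 m; N'_3 = 184·cos3.2° − 11·2.504 = 156.2; c'Δl = 14.77; W sinα = 10.3
Slice 4: Δl = 1.8/cos10.2° = 1.829 m; N'_4 = 124·cos10.2° − 30·1.829 = 67.2; c'Δl = 10.79; W sinα = 22.0
Slice 5: Δl = 3.1/cos18.3° = 3.265 m; N'_5 = 178·cos18.3° − 22·3.265 = 97.2; c'Δl = 19.26; W sinα = 55.9
Slice 6: Δl = 1.2/cos25.8° = 1.333 m; N'_6 = 49·cos25.8° − 4·1.333 = 38.8; c'Δl = 7.86; W sinα = 21.3
Slice 7: Δl = 2.9/cos33.4° = 3.474 m; N'_7 = 57·cos33.4° − 9·3.474 = 16.3; c'Δl = 20.49; W sinα = 31.4
Σc'Δl = 101.9 kN/m; ΣN' = 546.5 kN/m; ΣW sinα = 111.4 kN/m
Resisting = 101.9 + 546.5·tan20.6° = 101.9 + 205.4 = 307.3 kN/m
FS = 307.3 / 111.4 = 2.759

FS = 2.76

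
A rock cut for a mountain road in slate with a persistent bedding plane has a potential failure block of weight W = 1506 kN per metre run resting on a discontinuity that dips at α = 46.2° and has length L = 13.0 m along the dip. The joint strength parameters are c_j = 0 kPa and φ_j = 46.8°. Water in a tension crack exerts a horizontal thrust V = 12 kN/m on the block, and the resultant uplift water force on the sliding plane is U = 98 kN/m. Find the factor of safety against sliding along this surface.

FS = 0.91

Resolving the block weight along and normal to the plane and applying the Mohr–Coulomb strength on the joint:
N' = W cosα − U − V sinα = 1506·cos46.2° − 98 − 12·sin46.2° = 935.7 kN/m
Driving force T = W sinα + V cosα = 1506·sin46.2° + 12·cos46.2° = 1095.3 kN/m
Resisting force R = c_j·L + N'·tanφ_j = 0·13.0 + 935.7·tan46.8° = 0.0 + 996.4 = 996.4 kN/m
FS = R / T = 996.4 / 1095.3 = 0.910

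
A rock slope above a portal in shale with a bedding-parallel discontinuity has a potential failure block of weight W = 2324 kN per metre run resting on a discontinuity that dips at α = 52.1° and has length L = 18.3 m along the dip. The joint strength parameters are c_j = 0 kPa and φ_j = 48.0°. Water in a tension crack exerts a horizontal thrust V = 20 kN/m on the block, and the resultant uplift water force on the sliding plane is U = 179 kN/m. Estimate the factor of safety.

Resolving the block weight along and normal to the plane and applying the Mohr–Coulomb strength on the joint:
N' = W cosα − U − V sinα = 2324·cos52.1° − 179 − 20·sin52.1° = 1232.8 kN/m
Driving force T = W sinα + V cosα = 2324·sin52.1° + 20·cos52.1° = 1846.1 kN/m
Resisting force R = c_j·L + N'·tanφ_j = 0·18.3 + 1232.8·tan48.0° = 0.0 + 1369.2 = 1369.2 kN/m
FS = R / T = 1369.2 / 1846.1 = 0.742

FS = 0.74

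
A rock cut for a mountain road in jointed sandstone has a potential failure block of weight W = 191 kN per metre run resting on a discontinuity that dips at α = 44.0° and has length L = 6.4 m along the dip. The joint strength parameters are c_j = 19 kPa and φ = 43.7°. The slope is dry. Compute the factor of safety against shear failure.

Resolving the block weight along and normal to the plane and applying the Mohr–Coulomb strength on the joint:
N' = W cosα = 191·cos44.0° = 137.4 kN/m
Driving force T = W sinα = 191·sin44.0° = 132.7 kN/m
Resisting force R = c_j·L + N'·tanφ = 19·6.4 + 137.4·tan43.7° = 121.6 + 131.3 = 252.9 kN/m
FS = R / T = 252.9 / 132.7 = 1.906

FS = 1.91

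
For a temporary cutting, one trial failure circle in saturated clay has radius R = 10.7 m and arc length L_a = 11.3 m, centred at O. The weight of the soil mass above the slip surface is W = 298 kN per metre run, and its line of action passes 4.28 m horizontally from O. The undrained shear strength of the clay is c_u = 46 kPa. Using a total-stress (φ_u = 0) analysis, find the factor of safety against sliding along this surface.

FS = 4.36

Taking moments about the centre O, the resisting moment is provided by the undrained shear strength acting along the arc:
M_R = c_u·L_a·R = 46·11.30·10.7 = 5561.9 kN·m/m
M_D = W·d = 298·4.28 = 1275.4 kN·m/m
FS = M_R / M_D = 5561.9 / 1275.4 = 4.361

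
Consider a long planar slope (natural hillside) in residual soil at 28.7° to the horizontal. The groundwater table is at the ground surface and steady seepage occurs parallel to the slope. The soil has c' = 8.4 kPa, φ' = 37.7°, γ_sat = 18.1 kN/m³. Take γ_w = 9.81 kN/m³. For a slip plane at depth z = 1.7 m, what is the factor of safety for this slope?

FS = 1.29

With seepage parallel to the slope and the water table at the surface, the effective normal stress on the slip plane uses the buoyant unit weight γ' = γ_sat − γ_w while the driving shear stress uses γ_sat:
FS = [c' + γ' z cos²β tanφ'] / [γ_sat z sinβ cosβ]
γ' = 18.1 − 9.81 = 8.29 kN/m³
Numerator = 8.4 + 8.29·1.7·cos²28.7°·tan37.7° = 8.4 + 8.29·1.7·0.7694·0.7729 = 16.780 kPa
Denominator = 18.1·1.7·sin28.7°·cos28.7° = 18.1·1.7·0.4802·0.8771 = 12.961 kPa
FS = 16.780 / 12.961 = 1.295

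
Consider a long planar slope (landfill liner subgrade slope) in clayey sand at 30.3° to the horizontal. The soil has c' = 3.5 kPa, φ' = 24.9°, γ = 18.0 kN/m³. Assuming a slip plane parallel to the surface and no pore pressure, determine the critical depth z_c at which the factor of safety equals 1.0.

Setting FS = 1.00 in FS = [c' + γz cos²β tanφ'] / [γz sinβ cosβ] and solving for z:
z = c' / [γ cosβ (FS·sinβ − cosβ·tanφ')]
  = 3.5 / [18.0·cos30.3°·(1.00·sin30.3° − cos30.3°·tan24.9°)]
  = 3.5 / [18.0·0.8634·(1.00·0.5045 − 0.8634·0.4642)]
  = 3.5 / 1.6124 = 2.171 m

z_c = 2.17 m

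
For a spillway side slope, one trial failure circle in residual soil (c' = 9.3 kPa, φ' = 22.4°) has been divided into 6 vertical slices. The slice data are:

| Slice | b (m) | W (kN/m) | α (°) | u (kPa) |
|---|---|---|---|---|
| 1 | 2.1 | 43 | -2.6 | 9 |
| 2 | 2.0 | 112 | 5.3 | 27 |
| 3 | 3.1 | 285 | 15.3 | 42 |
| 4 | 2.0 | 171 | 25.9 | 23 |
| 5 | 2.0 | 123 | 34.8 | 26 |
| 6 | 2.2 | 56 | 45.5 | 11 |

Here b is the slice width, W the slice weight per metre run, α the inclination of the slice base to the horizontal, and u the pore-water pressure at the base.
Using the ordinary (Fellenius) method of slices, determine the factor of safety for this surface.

Ordinary method of slices: FS = Σ[c'·Δl_i + (W_i cosα_i − u_i·Δl_i)·tanφ'] / Σ W_i sinα_i, with Δl_i = b_i / cosα_i.
Slice 1: Δl = 2.1/cos(-2.6°) = 2.102 m; N'_1 = 43·cos(-2.6°) − 9·2.102 = 24.0; c'Δl = 19.55; W sinα = -2.0
Slice 2: Δl = 2.0/cos5.3° = 2.009 m; N'_2 = 112·cos5.3° − 27·2.009 = 57.3; c'Δl = 18.68; W sinα = 10.3
Slice 3: Δl = 3.1/cos15.3° = 3.214 m; N'_3 = 285·cos15.3° − 42·3.214 = 139.9; c'Δl = 29.89; W sinα = 75.2
Slice 4: Δl = 2.0/cos25.9° = 2.223 m; N'_4 = 171·cos25.9° − 23·2.223 = 102.7; c'Δl = 20.68; W sinα = 74.7
Slice 5: Δl = 2.0/cos34.8° = 2.436 m; N'_5 = 123·cos34.8° − 26·2.436 = 37.7; c'Δl = 22.65; W sinα = 70.2
Slice 6: Δl = 2.2/cos45.5° = 3.139 m; N'_6 = 56·cos45.5° − 11·3.139 = 4.7; c'Δl = 29.19; W sinα = 39.9
Σc'Δl = 140.6 kN/m; ΣN' = 366.3 kN/m; ΣW sinα = 268.4 kN/m
Resisting = 140.6 + 366.3·tan22.4° = 140.6 + 151.0 = 291.6 kN/m
FS = 291.6 / 268.4 = 1.086

FS = 1.09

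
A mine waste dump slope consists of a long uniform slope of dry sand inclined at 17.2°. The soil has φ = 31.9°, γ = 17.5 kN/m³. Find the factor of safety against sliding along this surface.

For a dry cohesionless infinite slope the factor of safety is FS = tanφ / tanβ.
FS = tan31.9° / tan17.2° = 0.6224 / 0.3096 = 2.011

FS = 2.01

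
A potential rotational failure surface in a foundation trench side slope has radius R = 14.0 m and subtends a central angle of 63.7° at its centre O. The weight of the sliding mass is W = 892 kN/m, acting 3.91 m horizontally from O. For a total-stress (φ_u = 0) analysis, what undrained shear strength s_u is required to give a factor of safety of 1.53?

s_u = 24.5 kPa

FS = s_u·L_a·R / (W·d), so s_u = FS·W·d / (L_a·R).
Arc length L_a = R·θ = 14.0·(63.7°·π/180) = 14.0·1.1118 = 15.56 m
s_u = 1.53·892·3.91 / (15.56·14.0) = 5336.2 / 217.91 = 24.49 kPa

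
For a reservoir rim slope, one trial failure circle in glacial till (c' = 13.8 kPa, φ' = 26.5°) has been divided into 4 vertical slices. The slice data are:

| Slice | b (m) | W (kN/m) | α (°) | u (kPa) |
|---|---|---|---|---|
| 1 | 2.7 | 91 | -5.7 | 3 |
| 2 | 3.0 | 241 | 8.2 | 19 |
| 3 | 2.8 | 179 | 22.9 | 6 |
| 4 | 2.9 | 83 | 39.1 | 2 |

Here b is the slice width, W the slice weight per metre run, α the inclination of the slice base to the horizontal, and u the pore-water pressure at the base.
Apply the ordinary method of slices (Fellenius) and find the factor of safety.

FS = 2.75

Ordinary method of slices: FS = Σ[c'·Δl_i + (W_i cosα_i − u_i·Δl_i)·tanφ'] / Σ W_i sinα_i, with Δl_i = b_i / cosα_i.
Slice 1: Δl = 2.7/cos(-5.7°) = 2.713 m; N'_1 = 91·cos(-5.7°) − 3·2.713 = 82.4; c'Δl = 37.45; W sinα = -9.0
Slice 2: Δl = 3.0/cos8.2° = 3.031 m; N'_2 = 241·cos8.2° − 19·3.031 = 180.9; c'Δl = 41.83; W sinα = 34.4
Slice 3: Δl = 2.8/cos22.9° = 3.040 m; N'_3 = 179·cos22.9° − 6·3.040 = 146.7; c'Δl = 41.95; W sinα = 69.7
Slice 4: Δl = 2.9/cos39.1° = 3.737 m; N'_4 = 83·cos39.1° − 2·3.737 = 56.9; c'Δl = 51.57; W sinα = 52.3
Σc'Δl = 172.8 kN/m; ΣN' = 466.9 kN/m; ΣW sinα = 147.3 kN/m
Resisting = 172.8 + 466.9·tan26.5° = 172.8 + 232.8 = 405.6 kN/m
FS = 405.6 / 147.3 = 2.753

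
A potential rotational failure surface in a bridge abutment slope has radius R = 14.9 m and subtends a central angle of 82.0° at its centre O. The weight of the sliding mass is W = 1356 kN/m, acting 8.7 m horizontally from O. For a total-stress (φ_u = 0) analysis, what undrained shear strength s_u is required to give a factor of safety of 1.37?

FS = s_u·L_a·R / (W·d), so s_u = FS·W·d / (L_a·R).
Arc length L_a = R·θ = 14.9·(82.0°·π/180) = 14.9·1.4312 = 21.32 m
s_u = 1.37·1356·8.7 / (21.32·14.9) = 16162.2 / 317.73 = 50.87 kPa

s_u = 50.9 kPa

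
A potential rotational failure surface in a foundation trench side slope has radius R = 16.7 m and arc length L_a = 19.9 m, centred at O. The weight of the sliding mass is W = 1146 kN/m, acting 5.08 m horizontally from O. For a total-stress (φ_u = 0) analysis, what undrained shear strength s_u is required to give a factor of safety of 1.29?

s_u = 22.6 kPa

FS = s_u·L_a·R / (W·d), so s_u = FS·W·d / (L_a·R).
s_u = 1.29·1146·5.08 / (19.90·16.7) = 7510.0 / 332.33 = 22.60 kPa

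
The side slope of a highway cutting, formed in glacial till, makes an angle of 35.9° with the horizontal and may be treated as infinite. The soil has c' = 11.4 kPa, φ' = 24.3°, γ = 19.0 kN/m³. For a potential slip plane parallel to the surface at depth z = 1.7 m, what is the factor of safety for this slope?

FS = 1.37

For an infinite slope with a slip plane parallel to the surface (no pore pressure): FS = [c' + γz cos²β tanφ'] / [γz sinβ cosβ].
γz = 19.0·1.7 = 32.30 kN/m²
Numerator = 11.4 + 32.30·cos²35.9°·tan24.3° = 11.4 + 32.30·0.6562·0.4515 = 20.970 kPa
Denominator = 32.30·sin35.9°·cos35.9° = 32.30·0.5864·0.8100 = 15.342 kPa
FS = 20.970 / 15.342 = 1.367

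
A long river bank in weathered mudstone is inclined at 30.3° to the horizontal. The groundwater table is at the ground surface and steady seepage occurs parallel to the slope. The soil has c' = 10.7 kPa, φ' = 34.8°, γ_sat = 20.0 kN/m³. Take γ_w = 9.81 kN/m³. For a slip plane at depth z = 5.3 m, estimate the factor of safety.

FS = 0.84

With seepage parallel to the slope and the water table at the surface, the effective normal stress on the slip plane uses the buoyant unit weight γ' = γ_sat − γ_w while the driving shear stress uses γ_sat:
FS = [c' + γ' z cos²β tanφ'] / [γ_sat z sinβ cosβ]
γ' = 20.0 − 9.81 = 10.19 kN/m³
Numerator = 10.7 + 10.19·5.3·cos²30.3°·tan34.8° = 10.7 + 10.19·5.3·0.7455·0.6950 = 38.681 kPa
Denominator = 20.0·5.3·sin30.3°·cos30.3° = 20.0·5.3·0.5045·0.8634 = 46.174 kPa
FS = 38.681 / 46.174 = 0.838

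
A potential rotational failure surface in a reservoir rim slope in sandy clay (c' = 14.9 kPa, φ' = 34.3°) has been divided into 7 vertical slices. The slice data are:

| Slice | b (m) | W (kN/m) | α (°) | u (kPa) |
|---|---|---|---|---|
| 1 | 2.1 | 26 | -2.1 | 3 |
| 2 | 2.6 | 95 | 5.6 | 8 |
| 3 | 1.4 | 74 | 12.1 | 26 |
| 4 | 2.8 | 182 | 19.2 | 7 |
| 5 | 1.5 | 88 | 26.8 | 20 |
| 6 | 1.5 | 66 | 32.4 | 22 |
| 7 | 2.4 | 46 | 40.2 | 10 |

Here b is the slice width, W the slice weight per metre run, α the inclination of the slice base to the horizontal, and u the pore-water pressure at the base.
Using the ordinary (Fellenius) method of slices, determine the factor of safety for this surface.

FS = 2.49

Ordinary method of slices: FS = Σ[c'·Δl_i + (W_i cosα_i − u_i·Δl_i)·tanφ'] / Σ W_i sinα_i, with Δl_i = b_i / cosα_i.
Slice 1: Δl = 2.1/cos(-2.1°) = 2.101 m; N'_1 = 26·cos(-2.1°) − 3·2.101 = 19.7; c'Δl = 31.31; W sinα = -1.0
Slice 2: Δl = 2.6/cos5.6° = 2.612 m; N'_2 = 95·cos5.6° − 8·2.612 = 73.6; c'Δl = 38.93; W sinα = 9.3
Slice 3: Δl = 1.4/cos12.1° = 1.432 m; N'_3 = 74·cos12.1° − 26·1.432 = 35.1; c'Δl = 21.33; W sinα = 15.5
Slice 4: Δl = 2.8/cos19.2° = 2.965 m; N'_4 = 182·cos19.2° − 7·2.965 = 151.1; c'Δl = 44.18; W sinα = 59.9
Slice 5: Δl = 1.5/cos26.8° = 1.681 m; N'_5 = 88·cos26.8° − 20·1.681 = 44.9; c'Δl = 25.04; W sinα = 39.7
Slice 6: Δl = 1.5/cos32.4° = 1.777 m; N'_6 = 66·cos32.4° − 22·1.777 = 16.6; c'Δl = 26.47; W sinα = 35.4
Slice 7: Δl = 2.4/cos40.2° = 3.142 m; N'_7 = 46·cos40.2° − 10·3.142 = 3.7; c'Δl = 46.82; W sinα = 29.7
Σc'Δl = 234.1 kN/m; ΣN' = 344.9 kN/m; ΣW sinα = 188.4 kN/m
Resisting = 234.1 + 344.9·tan34.3° = 234.1 + 235.3 = 469.3 kN/m
FS = 469.3 / 188.4 = 2.491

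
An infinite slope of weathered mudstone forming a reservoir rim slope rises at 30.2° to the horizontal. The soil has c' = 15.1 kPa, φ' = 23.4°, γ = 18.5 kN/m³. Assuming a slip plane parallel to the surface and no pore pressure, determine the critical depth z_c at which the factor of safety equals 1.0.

Setting FS = 1.00 in FS = [c' + γz cos²β tanφ'] / [γz sinβ cosβ] and solving for z:
z = c' / [γ cosβ (FS·sinβ − cosβ·tanφ')]
  = 15.1 / [18.5·cos30.2°·(1.00·sin30.2° − cos30.2°·tan23.4°)]
  = 15.1 / [18.5·0.8643·(1.00·0.5030 − 0.8643·0.4327)]
  = 15.1 / 2.0628 = 7.320 m

z_c = 7.32 m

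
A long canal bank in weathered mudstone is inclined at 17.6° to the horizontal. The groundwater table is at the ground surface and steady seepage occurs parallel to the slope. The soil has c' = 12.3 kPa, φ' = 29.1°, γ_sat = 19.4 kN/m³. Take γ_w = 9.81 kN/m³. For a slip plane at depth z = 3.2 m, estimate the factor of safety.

With seepage parallel to the slope and the water table at the surface, the effective normal stress on the slip plane uses the buoyant unit weight γ' = γ_sat − γ_w while the driving shear stress uses γ_sat:
FS = [c' + γ' z cos²β tanφ'] / [γ_sat z sinβ cosβ]
γ' = 19.4 − 9.81 = 9.59 kN/m³
Numerator = 12.3 + 9.59·3.2·cos²17.6°·tan29.1° = 12.3 + 9.59·3.2·0.9086·0.5566 = 27.819 kPa
Denominator = 19.4·3.2·sin17.6°·cos17.6° = 19.4·3.2·0.3024·0.9532 = 17.892 kPa
FS = 27.819 / 17.892 = 1.555

FS = 1.55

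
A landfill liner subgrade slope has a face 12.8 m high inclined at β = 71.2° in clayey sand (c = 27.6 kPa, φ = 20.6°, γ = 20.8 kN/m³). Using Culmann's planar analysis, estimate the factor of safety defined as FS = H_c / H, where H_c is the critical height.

FS = 1.01

H_c = (4c/γ) · sinβ cosφ / [1 − cos(β − φ)]
    = (4·27.6/20.8) · sin71.2°·cos20.6° / [1 − cos50.6°]
    = 5.308 · 0.8861 / 0.3653 = 12.88 m
FS = H_c / H = 12.88 / 12.8 = 1.006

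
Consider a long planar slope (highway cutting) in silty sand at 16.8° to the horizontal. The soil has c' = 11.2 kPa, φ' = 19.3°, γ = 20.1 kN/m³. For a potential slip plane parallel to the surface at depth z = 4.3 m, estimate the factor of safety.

For an infinite slope with a slip plane parallel to the surface (no pore pressure): FS = [c' + γz cos²β tanφ'] / [γz sinβ cosβ].
γz = 20.1·4.3 = 86.43 kN/m²
Numerator = 11.2 + 86.43·cos²16.8°·tan19.3° = 11.2 + 86.43·0.9165·0.3502 = 38.939 kPa
Denominator = 86.43·sin16.8°·cos16.8° = 86.43·0.2890·0.9573 = 23.915 kPa
FS = 38.939 / 23.915 = 1.628

FS = 1.63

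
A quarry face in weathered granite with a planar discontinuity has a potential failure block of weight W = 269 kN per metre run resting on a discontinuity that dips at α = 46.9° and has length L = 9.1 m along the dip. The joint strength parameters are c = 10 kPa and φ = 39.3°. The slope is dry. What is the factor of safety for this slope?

FS = 1.23

Resolving the block weight along and normal to the plane and applying the Mohr–Coulomb strength on the joint:
N' = W cosα = 269·cos46.9° = 183.8 kN/m
Driving force T = W sinα = 269·sin46.9° = 196.4 kN/m
Resisting force R = c·L + N'·tanφ = 10·9.1 + 183.8·tan39.3° = 91.0 + 150.4 = 241.4 kN/m
FS = R / T = 241.4 / 196.4 = 1.229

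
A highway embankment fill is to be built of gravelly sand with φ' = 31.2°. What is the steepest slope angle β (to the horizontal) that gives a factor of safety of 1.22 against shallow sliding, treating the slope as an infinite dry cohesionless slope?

β = 26.4°

For an infinite dry cohesionless slope FS = tanφ'/tanβ, so tanβ = tanφ' / FS.
tanβ = tan31.2° / 1.22 = 0.6056 / 1.22 = 0.4964
β = arctan(0.4964) = 26.40°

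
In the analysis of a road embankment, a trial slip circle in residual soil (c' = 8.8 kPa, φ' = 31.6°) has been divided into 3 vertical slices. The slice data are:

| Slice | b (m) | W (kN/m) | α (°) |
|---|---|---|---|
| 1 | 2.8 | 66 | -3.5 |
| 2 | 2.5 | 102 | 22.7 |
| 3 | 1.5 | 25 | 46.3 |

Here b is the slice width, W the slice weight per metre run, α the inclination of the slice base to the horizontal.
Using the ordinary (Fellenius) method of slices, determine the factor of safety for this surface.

Ordinary method of slices: FS = Σ[c'·Δl_i + (W_i cosα_i)·tanφ'] / Σ W_i sinα_i, with Δl_i = b_i / cosα_i.
Slice 1: Δl = 2.8/cos(-3.5°) = 2.805 m; N'_1 = 66·cos(-3.5°) = 65.9; c'Δl = 24.69; W sinα = -4.0
Slice 2: Δl = 2.5/cos22.7° = 2.710 m; N'_2 = 102·cos22.7° = 94.1; c'Δl = 23.85; W sinα = 39.4
Slice 3: Δl = 1.5/cos46.3° = 2.171 m; N'_3 = 25·cos46.3° = 17.3; c'Δl = 19.11; W sinα = 18.1
Σc'Δl = 67.6 kN/m; ΣN' = 177.2 kN/m; ΣW sinα = 53.4 kN/m
Resisting = 67.6 + 177.2·tan31.6° = 67.6 + 109.0 = 176.7 kN/m
FS = 176.7 / 53.4 = 3.308

FS = 3.31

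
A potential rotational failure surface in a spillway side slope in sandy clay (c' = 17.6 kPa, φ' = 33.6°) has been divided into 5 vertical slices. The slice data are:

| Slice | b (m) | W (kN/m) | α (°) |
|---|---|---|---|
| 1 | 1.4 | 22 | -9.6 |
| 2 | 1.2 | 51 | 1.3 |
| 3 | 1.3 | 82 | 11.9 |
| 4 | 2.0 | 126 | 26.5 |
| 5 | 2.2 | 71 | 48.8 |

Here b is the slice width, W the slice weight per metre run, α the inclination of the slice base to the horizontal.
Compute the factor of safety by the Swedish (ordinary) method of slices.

FS = 3.02

Ordinary method of slices: FS = Σ[c'·Δl_i + (W_i cosα_i)·tanφ'] / Σ W_i sinα_i, with Δl_i = b_i / cosα_i.
Slice 1: Δl = 1.4/cos(-9.6°) = 1.420 m; N'_1 = 22·cos(-9.6°) = 21.7; c'Δl = 24.99; W sinα = -3.7
Slice 2: Δl = 1.2/cos1.3° = 1.200 m; N'_2 = 51·cos1.3° = 51.0; c'Δl = 21.13; W sinα = 1.2
Slice 3: Δl = 1.3/cos11.9° = 1.329 m; N'_3 = 82·cos11.9° = 80.2; c'Δl = 23.38; W sinα = 16.9
Slice 4: Δl = 2.0/cos26.5° = 2.235 m; N'_4 = 126·cos26.5° = 112.8; c'Δl = 39.33; W sinα = 56.2
Slice 5: Δl = 2.2/cos48.8° = 3.340 m; N'_5 = 71·cos48.8° = 46.8; c'Δl = 58.78; W sinα = 53.4
Σc'Δl = 167.6 kN/m; ΣN' = 312.4 kN/m; ΣW sinα = 124.0 kN/m
Resisting = 167.6 + 312.4·tan33.6° = 167.6 + 207.6 = 375.2 kN/m
FS = 375.2 / 124.0 = 3.025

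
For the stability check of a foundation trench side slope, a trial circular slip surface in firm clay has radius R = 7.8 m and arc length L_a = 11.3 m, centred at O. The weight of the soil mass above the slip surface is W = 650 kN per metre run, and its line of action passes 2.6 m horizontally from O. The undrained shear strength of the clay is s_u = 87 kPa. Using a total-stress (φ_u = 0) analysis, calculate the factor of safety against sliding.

Taking moments about the centre O, the resisting moment is provided by the undrained shear strength acting along the arc:
M_R = s_u·L_a·R = 87·11.30·7.8 = 7668.2 kN·m/m
M_D = W·d = 650·2.6 = 1690.0 kN·m/m
FS = M_R / M_D = 7668.2 / 1690.0 = 4.537

FS = 4.54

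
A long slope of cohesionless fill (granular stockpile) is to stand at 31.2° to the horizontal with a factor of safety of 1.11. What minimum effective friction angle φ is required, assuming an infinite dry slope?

FS = tanφ/tanβ ⇒ tanφ = FS · tanβ = 1.11 · tan31.2° = 0.6722
φ = arctan(0.6722) = 33.91°

φ = 33.9°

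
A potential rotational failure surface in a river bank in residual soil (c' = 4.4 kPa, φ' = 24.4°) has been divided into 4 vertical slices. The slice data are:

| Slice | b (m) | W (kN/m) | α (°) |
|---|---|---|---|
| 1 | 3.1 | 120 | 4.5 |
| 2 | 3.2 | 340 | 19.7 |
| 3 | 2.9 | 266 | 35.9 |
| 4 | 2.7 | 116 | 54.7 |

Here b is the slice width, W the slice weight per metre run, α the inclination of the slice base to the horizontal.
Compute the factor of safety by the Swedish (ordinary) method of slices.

Ordinary method of slices: FS = Σ[c'·Δl_i + (W_i cosα_i)·tanφ'] / Σ W_i sinα_i, with Δl_i = b_i / cosα_i.
Slice 1: Δl = 3.1/cos4.5° = 3.110 m; N'_1 = 120·cos4.5° = 119.6; c'Δl = 13.68; W sinα = 9.4
Slice 2: Δl = 3.2/cos19.7° = 3.399 m; N'_2 = 340·cos19.7° = 320.1; c'Δl = 14.96; W sinα = 114.6
Slice 3: Δl = 2.9/cos35.9° = 3.580 m; N'_3 = 266·cos35.9° = 215.5; c'Δl = 15.75; W sinα = 156.0
Slice 4: Δl = 2.7/cos54.7° = 4.672 m; N'_4 = 116·cos54.7° = 67.0; c'Δl = 20.56; W sinα = 94.7
Σc'Δl = 64.9 kN/m; ΣN' = 722.2 kN/m; ΣW sinα = 374.7 kN/m
Resisting = 64.9 + 722.2·tan24.4° = 64.9 + 327.6 = 392.6 kN/m
FS = 392.6 / 374.7 = 1.048

FS = 1.05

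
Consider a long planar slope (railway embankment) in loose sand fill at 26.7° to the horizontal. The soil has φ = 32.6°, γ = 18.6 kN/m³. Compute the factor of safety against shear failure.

For a dry cohesionless infinite slope the factor of safety is FS = tanφ / tanβ.
FS = tan32.6° / tan26.7° = 0.6395 / 0.5029 = 1.272

FS = 1.27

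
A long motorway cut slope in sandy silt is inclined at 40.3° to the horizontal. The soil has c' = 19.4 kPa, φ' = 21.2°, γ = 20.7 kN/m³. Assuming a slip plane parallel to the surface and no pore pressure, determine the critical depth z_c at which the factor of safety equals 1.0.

Setting FS = 1.00 in FS = [c' + γz cos²β tanφ'] / [γz sinβ cosβ] and solving for z:
z = c' / [γ cosβ (FS·sinβ − cosβ·tanφ')]
  = 19.4 / [20.7·cos40.3°·(1.00·sin40.3° − cos40.3°·tan21.2°)]
  = 19.4 / [20.7·0.7627·(1.00·0.6468 − 0.7627·0.3879)]
  = 19.4 / 5.5408 = 3.501 m

z_c = 3.50 m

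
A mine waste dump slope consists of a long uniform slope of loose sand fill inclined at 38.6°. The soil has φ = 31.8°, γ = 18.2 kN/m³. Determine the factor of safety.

For a dry cohesionless infinite slope the factor of safety is FS = tanφ / tanβ.
FS = tan31.8° / tan38.6° = 0.6200 / 0.7983 = 0.777

FS = 0.78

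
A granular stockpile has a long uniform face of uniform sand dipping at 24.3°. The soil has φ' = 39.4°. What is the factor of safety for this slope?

FS = 1.82

For a dry cohesionless infinite slope the factor of safety is FS = tanφ' / tanβ.
FS = tan39.4° / tan24.3° = 0.8214 / 0.4515 = 1.819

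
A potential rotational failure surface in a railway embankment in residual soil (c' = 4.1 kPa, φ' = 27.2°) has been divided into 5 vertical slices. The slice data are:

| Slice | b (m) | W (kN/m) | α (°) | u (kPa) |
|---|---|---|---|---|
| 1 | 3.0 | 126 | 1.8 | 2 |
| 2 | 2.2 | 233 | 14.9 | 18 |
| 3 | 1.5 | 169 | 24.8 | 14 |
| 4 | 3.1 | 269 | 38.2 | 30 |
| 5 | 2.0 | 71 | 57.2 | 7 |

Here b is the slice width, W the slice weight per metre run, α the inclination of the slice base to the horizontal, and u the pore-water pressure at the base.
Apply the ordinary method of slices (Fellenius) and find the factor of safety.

FS = 0.93

Ordinary method of slices: FS = Σ[c'·Δl_i + (W_i cosα_i − u_i·Δl_i)·tanφ'] / Σ W_i sinα_i, with Δl_i = b_i / cosα_i.
Slice 1: Δl = 3.0/cos1.8° = 3.001 m; N'_1 = 126·cos1.8° − 2·3.001 = 119.9; c'Δl = 12.31; W sinα = 4.0
Slice 2: Δl = 2.2/cos14.9° = 2.277 m; N'_2 = 233·cos14.9° − 18·2.277 = 184.2; c'Δl = 9.33; W sinα = 59.9
Slice 3: Δl = 1.5/cos24.8° = 1.652 m; N'_3 = 169·cos24.8° − 14·1.652 = 130.3; c'Δl = 6.77; W sinα = 70.9
Slice 4: Δl = 3.1/cos38.2° = 3.945 m; N'_4 = 269·cos38.2° − 30·3.945 = 93.1; c'Δl = 16.17; W sinα = 166.4
Slice 5: Δl = 2.0/cos57.2° = 3.692 m; N'_5 = 71·cos57.2° − 7·3.692 = 12.6; c'Δl = 15.14; W sinα = 59.7
Σc'Δl = 59.7 kN/m; ΣN' = 540.1 kN/m; ΣW sinα = 360.8 kN/m
Resisting = 59.7 + 540.1·tan27.2° = 59.7 + 277.6 = 337.3 kN/m
FS = 337.3 / 360.8 = 0.935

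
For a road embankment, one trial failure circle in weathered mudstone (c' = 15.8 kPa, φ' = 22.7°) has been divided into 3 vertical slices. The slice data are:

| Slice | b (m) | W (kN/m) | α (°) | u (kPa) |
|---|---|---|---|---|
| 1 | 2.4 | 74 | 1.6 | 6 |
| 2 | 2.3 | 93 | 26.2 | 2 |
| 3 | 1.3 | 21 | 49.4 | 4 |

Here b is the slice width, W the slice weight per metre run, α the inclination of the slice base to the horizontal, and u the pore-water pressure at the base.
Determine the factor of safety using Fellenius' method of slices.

Ordinary method of slices: FS = Σ[c'·Δl_i + (W_i cosα_i − u_i·Δl_i)·tanφ'] / Σ W_i sinα_i, with Δl_i = b_i / cosα_i.
Slice 1: Δl = 2.4/cos1.6° = 2.401 m; N'_1 = 74·cos1.6° − 6·2.401 = 59.6; c'Δl = 37.93; W sinα = 2.1
Slice 2: Δl = 2.3/cos26.2° = 2.563 m; N'_2 = 93·cos26.2° − 2·2.563 = 78.3; c'Δl = 40.50; W sinα = 41.1
Slice 3: Δl = 1.3/cos49.4° = 1.998 m; N'_3 = 21·cos49.4° − 4·1.998 = 5.7; c'Δl = 31.56; W sinα = 15.9
Σc'Δl = 110.0 kN/m; ΣN' = 143.6 kN/m; ΣW sinα = 59.1 kN/m
Resisting = 110.0 + 143.6·tan22.7° = 110.0 + 60.1 = 170.1 kN/m
FS = 170.1 / 59.1 = 2.879

FS = 2.88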